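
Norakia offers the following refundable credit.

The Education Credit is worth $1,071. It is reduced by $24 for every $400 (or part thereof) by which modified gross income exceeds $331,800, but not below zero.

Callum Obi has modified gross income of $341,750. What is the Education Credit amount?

$471

Education Credit: income exceeds $331,800 by $9,950, which is 25 full-or-partial $400 increments; reduction = 25 × $24 = $600, leaving $471.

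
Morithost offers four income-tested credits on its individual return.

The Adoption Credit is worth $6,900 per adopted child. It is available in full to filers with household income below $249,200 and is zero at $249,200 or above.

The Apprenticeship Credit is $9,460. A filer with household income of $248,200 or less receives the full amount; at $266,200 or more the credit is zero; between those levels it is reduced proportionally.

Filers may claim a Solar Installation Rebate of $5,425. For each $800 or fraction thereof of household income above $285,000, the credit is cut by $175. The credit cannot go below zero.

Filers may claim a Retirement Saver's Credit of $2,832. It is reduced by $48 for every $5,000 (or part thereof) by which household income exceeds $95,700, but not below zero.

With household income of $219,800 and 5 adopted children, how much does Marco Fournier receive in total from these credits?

Adoption Credit: base = 5 × $6,900 = $34,500. $219,800 is below the $249,200 cutoff, so the full $34,500 applies.
Apprenticeship Credit: $219,800 is at or below the $248,200 threshold, so the full $9,460 applies.
Solar Installation Rebate: $219,800 is at or below the $285,000 threshold, so the full $5,425 applies.
Retirement Saver's Credit: income exceeds $95,700 by $124,100, which is 25 full-or-partial $5,000 increments; reduction = 25 × $48 = $1,200, leaving $1,632.
Total: $34,500 + $9,460 + $5,425 + $1,632 = $51,017.

$51,017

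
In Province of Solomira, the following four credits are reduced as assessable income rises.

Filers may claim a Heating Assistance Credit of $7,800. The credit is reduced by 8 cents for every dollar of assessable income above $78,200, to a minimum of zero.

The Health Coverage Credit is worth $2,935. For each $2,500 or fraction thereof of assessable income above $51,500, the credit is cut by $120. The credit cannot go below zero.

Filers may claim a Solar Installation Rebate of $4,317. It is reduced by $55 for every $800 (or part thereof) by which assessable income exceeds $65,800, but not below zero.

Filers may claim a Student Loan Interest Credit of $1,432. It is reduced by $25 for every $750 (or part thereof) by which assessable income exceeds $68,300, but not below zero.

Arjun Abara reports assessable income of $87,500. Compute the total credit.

Heating Assistance Credit: 8% of the $9,300 excess over $78,200 is $744; credit = $7,800 − $744 = $7,056.
Health Coverage Credit: income exceeds $51,500 by $36,000, which is 15 full-or-partial $2,500 increments; reduction = 15 × $120 = $1,800, leaving $1,135.
Solar Installation Rebate: income exceeds $65,800 by $21,700, which is 28 full-or-partial $800 increments; reduction = 28 × $55 = $1,540, leaving $2,777.
Student Loan Interest Credit: income exceeds $68,300 by $19,200, which is 26 full-or-partial $750 increments; reduction = 26 × $25 = $650, leaving $782.
Total: $7,056 + $1,135 + $2,777 + $782 = $11,750.

$11,750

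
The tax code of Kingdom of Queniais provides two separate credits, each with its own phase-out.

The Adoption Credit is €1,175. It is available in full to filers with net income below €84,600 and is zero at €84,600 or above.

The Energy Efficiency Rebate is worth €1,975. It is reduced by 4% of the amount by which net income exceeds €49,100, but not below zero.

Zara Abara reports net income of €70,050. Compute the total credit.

€2,312

Adoption Credit: €70,050 is below the €84,600 cutoff, so the full €1,175 applies.
Energy Efficiency Rebate: 4% of the €20,950 excess over €49,100 is €838; credit = €1,975 − €838 = €1,137.
Total: €1,175 + €1,137 = €2,312.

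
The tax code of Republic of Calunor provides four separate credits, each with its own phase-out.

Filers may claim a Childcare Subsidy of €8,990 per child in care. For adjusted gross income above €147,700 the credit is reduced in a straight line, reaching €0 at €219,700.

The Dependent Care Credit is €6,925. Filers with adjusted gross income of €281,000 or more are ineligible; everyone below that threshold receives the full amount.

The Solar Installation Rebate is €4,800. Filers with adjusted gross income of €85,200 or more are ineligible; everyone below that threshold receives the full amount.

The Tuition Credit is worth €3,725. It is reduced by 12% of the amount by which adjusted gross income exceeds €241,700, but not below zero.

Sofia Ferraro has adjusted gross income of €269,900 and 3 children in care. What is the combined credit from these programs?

Childcare Subsidy: base = 3 × €8,990 = €26,970. €269,900 is at or above €219,700, so the credit is €0.
Dependent Care Credit: €269,900 is below the €281,000 cutoff, so the full €6,925 applies.
Solar Installation Rebate: €269,900 meets or exceeds the €85,200 cutoff, so the credit is €0.
Tuition Credit: 12% of the €28,200 excess over €241,700 is €3,384; credit = €3,725 − €3,384 = €341.
Total: €0 + €6,925 + €0 + €341 = €7,266.

€7,266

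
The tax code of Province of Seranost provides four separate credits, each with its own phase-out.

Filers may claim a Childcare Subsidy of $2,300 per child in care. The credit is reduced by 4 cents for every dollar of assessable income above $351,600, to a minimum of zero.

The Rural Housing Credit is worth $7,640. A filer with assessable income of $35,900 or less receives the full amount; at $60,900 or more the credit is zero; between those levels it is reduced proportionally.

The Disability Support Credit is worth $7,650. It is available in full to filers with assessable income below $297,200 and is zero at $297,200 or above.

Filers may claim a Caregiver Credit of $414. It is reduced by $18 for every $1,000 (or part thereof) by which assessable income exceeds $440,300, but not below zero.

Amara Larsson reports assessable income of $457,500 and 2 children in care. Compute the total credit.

Childcare Subsidy: base = 2 × $2,300 = $4,600. 4% of the $105,900 excess over $351,600 is $4,236; credit = $4,600 − $4,236 = $364.
Rural Housing Credit: $457,500 is at or above $60,900, so the credit is $0.
Disability Support Credit: $457,500 meets or exceeds the $297,200 cutoff, so the credit is $0.
Caregiver Credit: income exceeds $440,300 by $17,200, which is 18 full-or-partial $1,000 increments; reduction = 18 × $18 = $324, leaving $90.
Total: $364 + $0 + $0 + $90 = $454.

$454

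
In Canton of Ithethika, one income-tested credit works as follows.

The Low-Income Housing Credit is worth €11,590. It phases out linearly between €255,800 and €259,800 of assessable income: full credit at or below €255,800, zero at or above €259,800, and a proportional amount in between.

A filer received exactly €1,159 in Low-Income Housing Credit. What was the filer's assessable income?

€259,400

€1,159 is 1,159/11,590 of the full €11,590, so 10,431/11,590 of the €4,000 range has been used: income = €255,800 + €4,000 × 10,431/11,590 = €259,400.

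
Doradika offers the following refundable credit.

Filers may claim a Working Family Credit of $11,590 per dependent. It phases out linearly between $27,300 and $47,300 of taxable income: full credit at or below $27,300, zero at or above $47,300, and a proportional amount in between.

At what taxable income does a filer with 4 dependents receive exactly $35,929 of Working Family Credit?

$31,800

Full credit = 4 × $11,590 = $46,360.
$35,929 is 35,929/46,360 of the full $46,360, so 10,431/46,360 of the $20,000 range has been used: income = $27,300 + $20,000 × 10,431/46,360 = $31,800.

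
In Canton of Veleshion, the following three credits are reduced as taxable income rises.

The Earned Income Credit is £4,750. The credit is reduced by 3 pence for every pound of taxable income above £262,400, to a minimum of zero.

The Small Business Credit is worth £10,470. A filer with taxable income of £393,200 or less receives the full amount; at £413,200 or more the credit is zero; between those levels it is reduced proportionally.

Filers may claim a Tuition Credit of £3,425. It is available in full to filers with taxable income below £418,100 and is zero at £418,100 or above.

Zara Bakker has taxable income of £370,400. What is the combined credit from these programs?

Earned Income Credit: 3% of the £108,000 excess over £262,400 is £3,240; credit = £4,750 − £3,240 = £1,510.
Small Business Credit: £370,400 is at or below the £393,200 threshold, so the full £10,470 applies.
Tuition Credit: £370,400 is below the £418,100 cutoff, so the full £3,425 applies.
Total: £1,510 + £10,470 + £3,425 = £15,405.

£15,405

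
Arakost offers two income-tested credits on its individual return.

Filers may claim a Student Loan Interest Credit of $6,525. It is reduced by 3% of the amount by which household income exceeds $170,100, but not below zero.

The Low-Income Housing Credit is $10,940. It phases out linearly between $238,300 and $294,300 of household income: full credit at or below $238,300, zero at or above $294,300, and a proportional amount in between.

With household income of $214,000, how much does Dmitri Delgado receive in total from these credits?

$16,148

Student Loan Interest Credit: 3% of the $43,900 excess over $170,100 is $1,317; credit = $6,525 − $1,317 = $5,208.
Low-Income Housing Credit: $214,000 is at or below the $238,300 threshold, so the full $10,940 applies.
Total: $5,208 + $10,940 = $16,148.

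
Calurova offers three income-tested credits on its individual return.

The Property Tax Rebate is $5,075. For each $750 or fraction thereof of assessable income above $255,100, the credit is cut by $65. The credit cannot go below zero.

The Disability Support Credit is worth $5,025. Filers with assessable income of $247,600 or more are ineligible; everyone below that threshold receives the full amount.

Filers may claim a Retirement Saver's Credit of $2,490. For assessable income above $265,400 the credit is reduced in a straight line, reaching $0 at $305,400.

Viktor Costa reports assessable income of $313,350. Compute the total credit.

$5

Property Tax Rebate: income exceeds $255,100 by $58,250, which is 78 full-or-partial $750 increments; reduction = 78 × $65 = $5,070, leaving $5.
Disability Support Credit: $313,350 meets or exceeds the $247,600 cutoff, so the credit is $0.
Retirement Saver's Credit: $313,350 is at or above $305,400, so the credit is $0.
Total: $5 + $0 + $0 = $5.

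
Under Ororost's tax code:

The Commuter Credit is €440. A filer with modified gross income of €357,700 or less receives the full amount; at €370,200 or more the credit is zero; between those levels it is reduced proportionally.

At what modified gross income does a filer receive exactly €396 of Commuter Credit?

€396 is 396/440 of the full €440, so 44/440 of the €12,500 range has been used: income = €357,700 + €12,500 × 44/440 = €358,950.

€358,950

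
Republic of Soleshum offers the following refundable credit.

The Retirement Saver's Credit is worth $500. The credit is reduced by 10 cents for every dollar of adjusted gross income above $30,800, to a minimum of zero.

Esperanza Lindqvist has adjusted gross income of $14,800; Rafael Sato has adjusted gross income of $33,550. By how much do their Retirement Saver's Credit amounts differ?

Esperanza ($14,800): Retirement Saver's Credit: $14,800 is at or below the $30,800 threshold, so the full $500 applies.
Rafael ($33,550): Retirement Saver's Credit: 10% of the $2,750 excess over $30,800 is $275; credit = $500 − $275 = $225.
Difference: |$500 − $225| = $275.

$275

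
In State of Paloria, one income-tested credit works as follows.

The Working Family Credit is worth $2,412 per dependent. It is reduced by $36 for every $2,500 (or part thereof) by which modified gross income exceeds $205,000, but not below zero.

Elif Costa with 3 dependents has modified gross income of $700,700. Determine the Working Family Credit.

$72

Working Family Credit: base = 3 × $2,412 = $7,236. income exceeds $205,000 by $495,700, which is 199 full-or-partial $2,500 increments; reduction = 199 × $36 = $7,164, leaving $72.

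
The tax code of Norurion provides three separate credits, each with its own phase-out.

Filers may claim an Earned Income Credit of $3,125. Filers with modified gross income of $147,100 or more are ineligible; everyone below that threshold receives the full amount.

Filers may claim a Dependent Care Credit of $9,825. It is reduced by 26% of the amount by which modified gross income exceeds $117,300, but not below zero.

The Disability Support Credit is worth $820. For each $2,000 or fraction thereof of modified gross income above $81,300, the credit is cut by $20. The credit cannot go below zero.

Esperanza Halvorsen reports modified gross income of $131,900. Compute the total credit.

$9,454

Earned Income Credit: $131,900 is below the $147,100 cutoff, so the full $3,125 applies.
Dependent Care Credit: 26% of the $14,600 excess over $117,300 is $3,796; credit = $9,825 − $3,796 = $6,029.
Disability Support Credit: income exceeds $81,300 by $50,600, which is 26 full-or-partial $2,000 increments; reduction = 26 × $20 = $520, leaving $300.
Total: $3,125 + $6,029 + $300 = $9,454.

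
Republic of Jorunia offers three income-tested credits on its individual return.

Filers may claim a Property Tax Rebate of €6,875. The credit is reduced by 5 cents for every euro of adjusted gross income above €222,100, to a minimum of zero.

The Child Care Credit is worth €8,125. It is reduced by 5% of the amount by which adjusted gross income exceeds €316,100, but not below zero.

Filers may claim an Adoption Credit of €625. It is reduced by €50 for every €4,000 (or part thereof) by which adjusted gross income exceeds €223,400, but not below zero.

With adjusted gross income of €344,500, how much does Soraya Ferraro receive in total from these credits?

Property Tax Rebate: 5% of the €122,400 excess over €222,100 is €6,120; credit = €6,875 − €6,120 = €755.
Child Care Credit: 5% of the €28,400 excess over €316,100 is €1,420; credit = €8,125 − €1,420 = €6,705.
Adoption Credit: income exceeds €223,400 by €121,100 → 31 increments × €50 = €1,550 ≥ base, so the credit is €0.
Total: €755 + €6,705 + €0 = €7,460.

€7,460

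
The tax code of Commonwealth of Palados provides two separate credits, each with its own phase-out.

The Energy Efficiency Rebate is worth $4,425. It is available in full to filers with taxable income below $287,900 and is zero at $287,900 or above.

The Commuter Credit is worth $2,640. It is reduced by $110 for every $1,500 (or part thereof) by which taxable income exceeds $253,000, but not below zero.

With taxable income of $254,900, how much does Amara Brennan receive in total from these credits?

Energy Efficiency Rebate: $254,900 is below the $287,900 cutoff, so the full $4,425 applies.
Commuter Credit: income exceeds $253,000 by $1,900, which is 2 full-or-partial $1,500 increments; reduction = 2 × $110 = $220, leaving $2,420.
Total: $4,425 + $2,420 = $6,845.

$6,845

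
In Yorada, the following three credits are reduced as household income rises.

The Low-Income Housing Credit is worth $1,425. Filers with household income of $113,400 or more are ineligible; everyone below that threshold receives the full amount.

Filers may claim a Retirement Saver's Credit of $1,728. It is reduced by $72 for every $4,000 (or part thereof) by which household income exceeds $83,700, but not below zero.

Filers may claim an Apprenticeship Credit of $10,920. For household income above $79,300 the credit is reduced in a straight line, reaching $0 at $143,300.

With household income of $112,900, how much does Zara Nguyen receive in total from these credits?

Low-Income Housing Credit: $112,900 is below the $113,400 cutoff, so the full $1,425 applies.
Retirement Saver's Credit: income exceeds $83,700 by $29,200, which is 8 full-or-partial $4,000 increments; reduction = 8 × $72 = $576, leaving $1,152.
Apprenticeship Credit: $112,900 is $33,600 into a $64,000 phase-out range, leaving 30,400/64,000 of the credit: $10,920 × 30,400/64,000 = $5,187.
Total: $1,425 + $1,152 + $5,187 = $7,764.

$7,764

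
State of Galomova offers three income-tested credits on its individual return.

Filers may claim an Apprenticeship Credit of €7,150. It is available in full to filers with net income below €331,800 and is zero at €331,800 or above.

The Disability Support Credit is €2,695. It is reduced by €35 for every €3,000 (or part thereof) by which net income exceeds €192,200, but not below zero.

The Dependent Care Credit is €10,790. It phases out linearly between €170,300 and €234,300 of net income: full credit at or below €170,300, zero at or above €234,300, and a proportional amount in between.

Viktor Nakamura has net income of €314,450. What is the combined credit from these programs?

€8,410

Apprenticeship Credit: €314,450 is below the €331,800 cutoff, so the full €7,150 applies.
Disability Support Credit: income exceeds €192,200 by €122,250, which is 41 full-or-partial €3,000 increments; reduction = 41 × €35 = €1,435, leaving €1,260.
Dependent Care Credit: €314,450 is at or above €234,300, so the credit is €0.
Total: €7,150 + €1,260 + €0 = €8,410.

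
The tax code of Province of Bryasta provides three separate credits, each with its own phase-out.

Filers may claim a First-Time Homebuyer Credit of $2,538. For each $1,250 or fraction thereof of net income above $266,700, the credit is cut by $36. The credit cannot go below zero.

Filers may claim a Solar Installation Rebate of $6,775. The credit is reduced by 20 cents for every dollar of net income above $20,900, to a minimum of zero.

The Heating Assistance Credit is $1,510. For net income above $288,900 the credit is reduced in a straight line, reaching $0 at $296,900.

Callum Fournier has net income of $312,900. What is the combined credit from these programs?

$1,206

First-Time Homebuyer Credit: income exceeds $266,700 by $46,200, which is 37 full-or-partial $1,250 increments; reduction = 37 × $36 = $1,332, leaving $1,206.
Solar Installation Rebate: 20% of the $292,000 excess over $20,900 is $58,400 ≥ base, so the credit is $0.
Heating Assistance Credit: $312,900 is at or above $296,900, so the credit is $0.
Total: $1,206 + $0 + $0 = $1,206.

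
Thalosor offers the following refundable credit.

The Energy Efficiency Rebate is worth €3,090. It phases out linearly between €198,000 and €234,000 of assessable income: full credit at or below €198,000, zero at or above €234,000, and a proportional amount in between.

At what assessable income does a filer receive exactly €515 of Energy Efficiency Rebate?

€515 is 515/3,090 of the full €3,090, so 2,575/3,090 of the €36,000 range has been used: income = €198,000 + €36,000 × 2,575/3,090 = €228,000.

€228,000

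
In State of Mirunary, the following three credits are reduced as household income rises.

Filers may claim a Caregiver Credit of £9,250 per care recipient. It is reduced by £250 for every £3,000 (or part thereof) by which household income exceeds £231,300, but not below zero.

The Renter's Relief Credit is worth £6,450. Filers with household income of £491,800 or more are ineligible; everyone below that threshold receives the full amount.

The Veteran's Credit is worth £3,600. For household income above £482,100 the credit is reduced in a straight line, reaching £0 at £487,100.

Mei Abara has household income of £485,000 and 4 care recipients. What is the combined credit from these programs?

£23,712

Caregiver Credit: base = 4 × £9,250 = £37,000. income exceeds £231,300 by £253,700, which is 85 full-or-partial £3,000 increments; reduction = 85 × £250 = £21,250, leaving £15,750.
Renter's Relief Credit: £485,000 is below the £491,800 cutoff, so the full £6,450 applies.
Veteran's Credit: £485,000 is £2,900 into a £5,000 phase-out range, leaving 2,100/5,000 of the credit: £3,600 × 2,100/5,000 = £1,512.
Total: £15,750 + £6,450 + £1,512 = £23,712.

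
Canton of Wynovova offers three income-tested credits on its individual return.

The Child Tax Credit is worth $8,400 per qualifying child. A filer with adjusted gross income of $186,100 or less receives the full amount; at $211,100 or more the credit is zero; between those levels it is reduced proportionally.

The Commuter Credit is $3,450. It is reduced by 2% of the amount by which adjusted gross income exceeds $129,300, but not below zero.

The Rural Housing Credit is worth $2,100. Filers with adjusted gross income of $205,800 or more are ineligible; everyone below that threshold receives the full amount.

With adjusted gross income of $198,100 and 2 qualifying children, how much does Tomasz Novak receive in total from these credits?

Child Tax Credit: base = 2 × $8,400 = $16,800. $198,100 is $12,000 into a $25,000 phase-out range, leaving 13,000/25,000 of the credit: $16,800 × 13,000/25,000 = $8,736.
Commuter Credit: 2% of the $68,800 excess over $129,300 is $1,376; credit = $3,450 − $1,376 = $2,074.
Rural Housing Credit: $198,100 is below the $205,800 cutoff, so the full $2,100 applies.
Total: $8,736 + $2,074 + $2,100 = $12,910.

$12,910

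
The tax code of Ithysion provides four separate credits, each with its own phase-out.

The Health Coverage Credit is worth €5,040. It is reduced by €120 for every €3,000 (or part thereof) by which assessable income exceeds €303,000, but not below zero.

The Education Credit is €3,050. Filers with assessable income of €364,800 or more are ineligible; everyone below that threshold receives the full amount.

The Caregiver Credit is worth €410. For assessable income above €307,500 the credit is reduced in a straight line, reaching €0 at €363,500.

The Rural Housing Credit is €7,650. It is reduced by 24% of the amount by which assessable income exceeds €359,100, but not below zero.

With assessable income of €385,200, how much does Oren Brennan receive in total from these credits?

Health Coverage Credit: income exceeds €303,000 by €82,200, which is 28 full-or-partial €3,000 increments; reduction = 28 × €120 = €3,360, leaving €1,680.
Education Credit: €385,200 meets or exceeds the €364,800 cutoff, so the credit is €0.
Caregiver Credit: €385,200 is at or above €363,500, so the credit is €0.
Rural Housing Credit: 24% of the €26,100 excess over €359,100 is €6,264; credit = €7,650 − €6,264 = €1,386.
Total: €1,680 + €0 + €0 + €1,386 = €3,066.

€3,066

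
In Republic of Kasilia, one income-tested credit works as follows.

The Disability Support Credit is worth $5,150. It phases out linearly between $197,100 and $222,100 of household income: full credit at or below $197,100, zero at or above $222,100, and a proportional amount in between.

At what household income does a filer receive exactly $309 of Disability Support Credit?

$309 is 309/5,150 of the full $5,150, so 4,841/5,150 of the $25,000 range has been used: income = $197,100 + $25,000 × 4,841/5,150 = $220,600.

$220,600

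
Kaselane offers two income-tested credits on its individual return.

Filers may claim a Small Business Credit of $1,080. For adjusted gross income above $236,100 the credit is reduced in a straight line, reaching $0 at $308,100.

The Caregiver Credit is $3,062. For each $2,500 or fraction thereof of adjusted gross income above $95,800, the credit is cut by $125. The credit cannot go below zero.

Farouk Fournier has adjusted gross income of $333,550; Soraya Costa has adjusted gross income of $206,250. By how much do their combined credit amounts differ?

$1,080

Farouk ($333,550): Small Business Credit: $333,550 is at or above $308,100, so the credit is $0. Caregiver Credit: income exceeds $95,800 by $237,750 → 96 increments × $125 = $12,000 ≥ base, so the credit is $0. total $0 + $0 = $0
Soraya ($206,250): Small Business Credit: $206,250 is at or below the $236,100 threshold, so the full $1,080 applies. Caregiver Credit: income exceeds $95,800 by $110,450 → 45 increments × $125 = $5,625 ≥ base, so the credit is $0. total $1,080 + $0 = $1,080
Difference: |$0 − $1,080| = $1,080.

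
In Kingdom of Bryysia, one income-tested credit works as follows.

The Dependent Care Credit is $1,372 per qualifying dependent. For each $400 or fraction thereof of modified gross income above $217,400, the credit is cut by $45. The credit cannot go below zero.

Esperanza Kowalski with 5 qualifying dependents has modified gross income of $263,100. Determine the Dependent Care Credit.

$1,685

Dependent Care Credit: base = 5 × $1,372 = $6,860. income exceeds $217,400 by $45,700, which is 115 full-or-partial $400 increments; reduction = 115 × $45 = $5,175, leaving $1,685.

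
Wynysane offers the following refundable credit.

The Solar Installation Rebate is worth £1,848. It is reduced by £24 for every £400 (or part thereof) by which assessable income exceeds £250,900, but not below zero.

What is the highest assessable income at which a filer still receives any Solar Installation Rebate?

£281,300

After 76 increments the reduction is 76 × £24 = £1,824, leaving £24; one more increment wipes it out. Increment 76 ends at excess 76 × £400 = £30,400, so the highest qualifying income is £250,900 + £30,400 = £281,300.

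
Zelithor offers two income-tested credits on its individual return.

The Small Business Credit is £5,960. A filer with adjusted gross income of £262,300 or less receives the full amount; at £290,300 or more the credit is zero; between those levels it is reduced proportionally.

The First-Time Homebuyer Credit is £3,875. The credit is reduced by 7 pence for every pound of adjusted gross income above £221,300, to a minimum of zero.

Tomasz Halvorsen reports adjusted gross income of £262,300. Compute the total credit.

£6,965

Small Business Credit: £262,300 is at or below the £262,300 threshold, so the full £5,960 applies.
First-Time Homebuyer Credit: 7% of the £41,000 excess over £221,300 is £2,870; credit = £3,875 − £2,870 = £1,005.
Total: £5,960 + £1,005 = £6,965.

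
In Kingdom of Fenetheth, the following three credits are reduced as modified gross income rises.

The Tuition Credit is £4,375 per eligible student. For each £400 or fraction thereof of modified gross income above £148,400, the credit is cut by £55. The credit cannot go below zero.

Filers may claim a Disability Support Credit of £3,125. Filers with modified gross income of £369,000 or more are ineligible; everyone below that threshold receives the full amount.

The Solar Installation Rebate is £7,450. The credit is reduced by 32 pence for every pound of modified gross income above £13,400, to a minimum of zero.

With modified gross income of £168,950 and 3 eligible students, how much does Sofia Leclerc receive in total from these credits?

£13,390

Tuition Credit: base = 3 × £4,375 = £13,125. income exceeds £148,400 by £20,550, which is 52 full-or-partial £400 increments; reduction = 52 × £55 = £2,860, leaving £10,265.
Disability Support Credit: £168,950 is below the £369,000 cutoff, so the full £3,125 applies.
Solar Installation Rebate: 32% of the £155,550 excess over £13,400 is £49,776 ≥ base, so the credit is £0.
Total: £10,265 + £3,125 + £0 = £13,390.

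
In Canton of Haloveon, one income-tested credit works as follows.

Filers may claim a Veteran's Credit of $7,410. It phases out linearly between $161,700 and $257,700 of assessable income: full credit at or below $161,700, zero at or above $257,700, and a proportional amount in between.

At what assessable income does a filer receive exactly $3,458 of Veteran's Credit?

$212,900

$3,458 is 3,458/7,410 of the full $7,410, so 3,952/7,410 of the $96,000 range has been used: income = $161,700 + $96,000 × 3,952/7,410 = $212,900.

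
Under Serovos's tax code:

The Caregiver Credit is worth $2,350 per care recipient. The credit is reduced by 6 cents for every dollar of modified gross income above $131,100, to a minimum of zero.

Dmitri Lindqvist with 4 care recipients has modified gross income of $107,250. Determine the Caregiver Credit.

Caregiver Credit: base = 4 × $2,350 = $9,400. $107,250 is at or below the $131,100 threshold, so the full $9,400 applies.

$9,400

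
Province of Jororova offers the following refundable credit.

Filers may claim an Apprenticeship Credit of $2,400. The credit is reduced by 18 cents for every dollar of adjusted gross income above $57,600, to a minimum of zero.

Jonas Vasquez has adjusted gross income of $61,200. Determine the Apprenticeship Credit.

Apprenticeship Credit: 18% of the $3,600 excess over $57,600 is $648; credit = $2,400 − $648 = $1,752.

$1,752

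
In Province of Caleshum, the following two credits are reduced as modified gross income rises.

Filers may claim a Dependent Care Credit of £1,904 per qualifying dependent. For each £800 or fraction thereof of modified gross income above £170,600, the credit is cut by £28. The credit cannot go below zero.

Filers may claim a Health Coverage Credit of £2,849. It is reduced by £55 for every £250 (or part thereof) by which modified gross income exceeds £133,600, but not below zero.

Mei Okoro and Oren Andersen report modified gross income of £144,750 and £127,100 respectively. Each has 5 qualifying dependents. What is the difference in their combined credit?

Mei (£144,750): Dependent Care Credit: base = 5 × £1,904 = £9,520. £144,750 is at or below the £170,600 threshold, so the full £9,520 applies. Health Coverage Credit: income exceeds £133,600 by £11,150, which is 45 full-or-partial £250 increments; reduction = 45 × £55 = £2,475, leaving £374. total £9,520 + £374 = £9,894
Oren (£127,100): Dependent Care Credit: base = 5 × £1,904 = £9,520. £127,100 is at or below the £170,600 threshold, so the full £9,520 applies. Health Coverage Credit: £127,100 is at or below the £133,600 threshold, so the full £2,849 applies. total £9,520 + £2,849 = £12,369
Difference: |£9,894 − £12,369| = £2,475.

£2,475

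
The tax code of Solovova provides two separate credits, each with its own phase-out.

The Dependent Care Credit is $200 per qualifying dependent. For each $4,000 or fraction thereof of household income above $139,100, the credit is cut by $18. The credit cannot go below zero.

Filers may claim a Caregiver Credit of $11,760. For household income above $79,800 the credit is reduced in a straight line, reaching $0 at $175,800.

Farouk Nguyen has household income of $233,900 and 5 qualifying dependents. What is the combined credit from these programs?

$568

Dependent Care Credit: base = 5 × $200 = $1,000. income exceeds $139,100 by $94,800, which is 24 full-or-partial $4,000 increments; reduction = 24 × $18 = $432, leaving $568.
Caregiver Credit: $233,900 is at or above $175,800, so the credit is $0.
Total: $568 + $0 = $568.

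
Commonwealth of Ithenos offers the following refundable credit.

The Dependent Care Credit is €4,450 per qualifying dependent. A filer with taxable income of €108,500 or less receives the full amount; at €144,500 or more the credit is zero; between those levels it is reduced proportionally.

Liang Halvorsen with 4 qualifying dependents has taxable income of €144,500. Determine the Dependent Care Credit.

€0

Dependent Care Credit: base = 4 × €4,450 = €17,800. €144,500 is at or above €144,500, so the credit is €0.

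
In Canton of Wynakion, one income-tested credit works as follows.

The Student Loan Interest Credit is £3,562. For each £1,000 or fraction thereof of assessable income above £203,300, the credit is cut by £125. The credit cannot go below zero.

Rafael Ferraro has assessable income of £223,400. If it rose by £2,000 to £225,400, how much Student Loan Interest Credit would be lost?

£250

At £223,400 — income exceeds £203,300 by £20,100, which is 21 full-or-partial £1,000 increments; reduction = 21 × £125 = £2,625, leaving £937.
At £225,400 — income exceeds £203,300 by £22,100, which is 23 full-or-partial £1,000 increments; reduction = 23 × £125 = £2,875, leaving £687.
Lost: £937 − £687 = £250.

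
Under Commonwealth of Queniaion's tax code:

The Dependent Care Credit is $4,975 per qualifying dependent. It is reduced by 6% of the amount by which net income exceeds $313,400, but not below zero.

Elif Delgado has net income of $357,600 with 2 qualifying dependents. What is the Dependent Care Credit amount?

$7,298

Dependent Care Credit: base = 2 × $4,975 = $9,950. 6% of the $44,200 excess over $313,400 is $2,652; credit = $9,950 − $2,652 = $7,298.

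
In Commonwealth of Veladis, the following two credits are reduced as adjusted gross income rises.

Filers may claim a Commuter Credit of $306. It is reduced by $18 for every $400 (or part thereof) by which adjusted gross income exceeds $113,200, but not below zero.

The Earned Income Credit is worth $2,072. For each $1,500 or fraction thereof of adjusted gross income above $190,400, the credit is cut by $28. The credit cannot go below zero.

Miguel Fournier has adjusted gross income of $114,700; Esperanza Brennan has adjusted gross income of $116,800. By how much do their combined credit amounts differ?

$90

Miguel ($114,700): Commuter Credit: income exceeds $113,200 by $1,500, which is 4 full-or-partial $400 increments; reduction = 4 × $18 = $72, leaving $234. Earned Income Credit: $114,700 is at or below the $190,400 threshold, so the full $2,072 applies. total $234 + $2,072 = $2,306
Esperanza ($116,800): Commuter Credit: income exceeds $113,200 by $3,600, which is 9 full-or-partial $400 increments; reduction = 9 × $18 = $162, leaving $144. Earned Income Credit: $116,800 is at or below the $190,400 threshold, so the full $2,072 applies. total $144 + $2,072 = $2,216
Difference: |$2,306 − $2,216| = $90.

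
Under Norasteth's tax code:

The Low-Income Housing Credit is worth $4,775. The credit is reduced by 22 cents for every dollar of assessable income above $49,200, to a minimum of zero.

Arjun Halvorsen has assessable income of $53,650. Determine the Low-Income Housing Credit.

$3,796

Low-Income Housing Credit: 22% of the $4,450 excess over $49,200 is $979; credit = $4,775 − $979 = $3,796.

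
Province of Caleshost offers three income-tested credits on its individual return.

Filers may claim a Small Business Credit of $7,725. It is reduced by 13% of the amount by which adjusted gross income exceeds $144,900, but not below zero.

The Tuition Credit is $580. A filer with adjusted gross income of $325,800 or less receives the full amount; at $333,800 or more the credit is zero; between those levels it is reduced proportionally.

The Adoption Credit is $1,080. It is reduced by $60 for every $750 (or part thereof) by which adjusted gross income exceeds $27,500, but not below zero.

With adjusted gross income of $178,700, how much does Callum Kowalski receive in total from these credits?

Small Business Credit: 13% of the $33,800 excess over $144,900 is $4,394; credit = $7,725 − $4,394 = $3,331.
Tuition Credit: $178,700 is at or below the $325,800 threshold, so the full $580 applies.
Adoption Credit: income exceeds $27,500 by $151,200 → 202 increments × $60 = $12,120 ≥ base, so the credit is $0.
Total: $3,331 + $580 + $0 = $3,911.

$3,911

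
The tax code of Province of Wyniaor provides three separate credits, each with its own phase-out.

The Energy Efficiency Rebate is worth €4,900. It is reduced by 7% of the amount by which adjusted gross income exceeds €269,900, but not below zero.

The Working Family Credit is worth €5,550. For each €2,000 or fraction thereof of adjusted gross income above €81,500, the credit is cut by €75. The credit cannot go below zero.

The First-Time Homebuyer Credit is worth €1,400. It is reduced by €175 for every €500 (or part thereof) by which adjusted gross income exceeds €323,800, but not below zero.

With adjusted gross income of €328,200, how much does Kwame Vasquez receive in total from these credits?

€819

Energy Efficiency Rebate: 7% of the €58,300 excess over €269,900 is €4,081; credit = €4,900 − €4,081 = €819.
Working Family Credit: income exceeds €81,500 by €246,700 → 124 increments × €75 = €9,300 ≥ base, so the credit is €0.
First-Time Homebuyer Credit: income exceeds €323,800 by €4,400 → 9 increments × €175 = €1,575 ≥ base, so the credit is €0.
Total: €819 + €0 + €0 = €819.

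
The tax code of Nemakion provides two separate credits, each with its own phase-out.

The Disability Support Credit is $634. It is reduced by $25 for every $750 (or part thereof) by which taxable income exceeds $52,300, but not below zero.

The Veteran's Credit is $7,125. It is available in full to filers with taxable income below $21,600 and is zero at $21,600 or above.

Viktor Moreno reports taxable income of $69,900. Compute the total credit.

Disability Support Credit: income exceeds $52,300 by $17,600, which is 24 full-or-partial $750 increments; reduction = 24 × $25 = $600, leaving $34.
Veteran's Credit: $69,900 meets or exceeds the $21,600 cutoff, so the credit is $0.
Total: $34 + $0 = $34.

$34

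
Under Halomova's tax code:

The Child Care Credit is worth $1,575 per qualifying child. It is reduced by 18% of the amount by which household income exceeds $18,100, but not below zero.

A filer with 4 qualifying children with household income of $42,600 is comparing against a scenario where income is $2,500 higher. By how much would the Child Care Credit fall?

At $42,600 — base = 4 × $1,575 = $6,300. 18% of the $24,500 excess over $18,100 is $4,410; credit = $6,300 − $4,410 = $1,890.
At $45,100 — base = 4 × $1,575 = $6,300. 18% of the $27,000 excess over $18,100 is $4,860; credit = $6,300 − $4,860 = $1,440.
Lost: $1,890 − $1,440 = $450.

$450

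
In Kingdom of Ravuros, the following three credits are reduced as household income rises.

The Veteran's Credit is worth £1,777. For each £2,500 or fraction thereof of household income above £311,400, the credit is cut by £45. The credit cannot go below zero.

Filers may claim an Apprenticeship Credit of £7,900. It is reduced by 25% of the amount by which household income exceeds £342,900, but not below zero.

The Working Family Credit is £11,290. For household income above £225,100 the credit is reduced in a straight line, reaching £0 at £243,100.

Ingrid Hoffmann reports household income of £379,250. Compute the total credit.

Veteran's Credit: income exceeds £311,400 by £67,850, which is 28 full-or-partial £2,500 increments; reduction = 28 × £45 = £1,260, leaving £517.
Apprenticeship Credit: 25% of the £36,350 excess over £342,900 is £9,087.50 ≥ base, so the credit is £0.
Working Family Credit: £379,250 is at or above £243,100, so the credit is £0.
Total: £517 + £0 + £0 = £517.

£517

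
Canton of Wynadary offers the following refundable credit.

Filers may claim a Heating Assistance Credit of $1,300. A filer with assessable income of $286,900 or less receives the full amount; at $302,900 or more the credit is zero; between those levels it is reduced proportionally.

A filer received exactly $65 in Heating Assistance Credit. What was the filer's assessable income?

$65 is 65/1,300 of the full $1,300, so 1,235/1,300 of the $16,000 range has been used: income = $286,900 + $16,000 × 1,235/1,300 = $302,100.

$302,100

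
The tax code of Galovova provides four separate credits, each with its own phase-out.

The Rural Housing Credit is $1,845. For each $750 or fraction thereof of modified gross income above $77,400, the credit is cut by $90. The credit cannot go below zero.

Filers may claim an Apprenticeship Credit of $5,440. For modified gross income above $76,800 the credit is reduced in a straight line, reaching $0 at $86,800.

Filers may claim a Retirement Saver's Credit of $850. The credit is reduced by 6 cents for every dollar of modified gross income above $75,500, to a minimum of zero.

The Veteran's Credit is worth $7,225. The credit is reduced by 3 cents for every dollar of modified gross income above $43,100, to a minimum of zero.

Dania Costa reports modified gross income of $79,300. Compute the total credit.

$12,416

Rural Housing Credit: income exceeds $77,400 by $1,900, which is 3 full-or-partial $750 increments; reduction = 3 × $90 = $270, leaving $1,575.
Apprenticeship Credit: $79,300 is $2,500 into a $10,000 phase-out range, leaving 7,500/10,000 of the credit: $5,440 × 7,500/10,000 = $4,080.
Retirement Saver's Credit: 6% of the $3,800 excess over $75,500 is $228; credit = $850 − $228 = $622.
Veteran's Credit: 3% of the $36,200 excess over $43,100 is $1,086; credit = $7,225 − $1,086 = $6,139.
Total: $1,575 + $4,080 + $622 + $6,139 = $12,416.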